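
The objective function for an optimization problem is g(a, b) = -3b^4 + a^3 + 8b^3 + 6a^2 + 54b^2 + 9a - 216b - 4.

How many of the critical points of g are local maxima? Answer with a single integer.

g separates as a function of a plus a function of b, so ∇g=0 decouples.
∂g/∂a = 3(a + 1)(a + 3) = 0 at a ∈ {-3, -1}; ∂g/∂b = -12(b - 3)(b - 2)(b + 3) = 0 at b ∈ {-3, 2, 3}.
The Hessian is diagonal: diag(g_aa, g_bb). Second derivatives: g_aa(-3)=-6, g_aa(-1)=6; g_bb(-3)=-360, g_bb(2)=60, g_bb(3)=-72.
Local maxima occur where both diagonal entries negative: (-3, -3), (-3, 3). Count: 2.

2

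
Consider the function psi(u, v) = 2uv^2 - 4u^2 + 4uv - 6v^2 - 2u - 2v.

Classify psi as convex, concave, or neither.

The term 2uv^2 is cubic, so the Hessian is not constant.
∂²psi/∂v² = 4u - 12, which takes both signs as u varies (negative for sufficiently negative u). A diagonal entry of the Hessian changing sign means the Hessian is neither positive- nor negative-semidefinite on all of R^2.

neither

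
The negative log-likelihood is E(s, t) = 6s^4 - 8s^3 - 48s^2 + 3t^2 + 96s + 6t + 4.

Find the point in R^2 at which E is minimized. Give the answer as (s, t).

(-2, -1)

E(s,t) separates as P(s) + Q(t) + 4, so its minimum is min P + min Q + 4.
P'(s) = 24(s - 2)(s - 1)(s + 2) vanishes at s ∈ {-2, 1, 2}; Q'(t) = 6(t + 1) vanishes at t ∈ {-1}.
Local minima of P (where P''>0): P(-2)=-224, P(2)=32. Local minima of Q: Q(-1)=-3.
So the global minimum of E is P(-2) + Q(-1) + 4 = -224 − 3 + 4 = -223, attained at (-2, -1).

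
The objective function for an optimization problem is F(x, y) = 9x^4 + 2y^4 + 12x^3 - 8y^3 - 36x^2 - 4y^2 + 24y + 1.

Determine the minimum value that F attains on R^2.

F(x,y) separates as P(x) + Q(y) + 1, so its minimum is min P + min Q + 1.
P'(x) = 36x(x - 1)(x + 2) vanishes at x ∈ {-2, 0, 1}; Q'(y) = 8(y - 3)(y - 1)(y + 1) vanishes at y ∈ {-1, 1, 3}.
Local minima of P (where P''>0): P(-2)=-96, P(1)=-15. Local minima of Q: Q(-1)=-18, Q(3)=-18.
So the global minimum of F is P(-2) + Q(-1) + 1 = -96 − 18 + 1 = -113, attained at (-2, -1).

-113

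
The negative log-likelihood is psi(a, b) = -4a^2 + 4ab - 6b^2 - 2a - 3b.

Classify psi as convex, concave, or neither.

concave

psi is quadratic, so its Hessian is the constant matrix H = [[-8, 4], [4, -12]].
det(H) = 80, tr(H) = -20.
det(H) > 0 and tr(H) < 0, so H is negative definite everywhere: concave.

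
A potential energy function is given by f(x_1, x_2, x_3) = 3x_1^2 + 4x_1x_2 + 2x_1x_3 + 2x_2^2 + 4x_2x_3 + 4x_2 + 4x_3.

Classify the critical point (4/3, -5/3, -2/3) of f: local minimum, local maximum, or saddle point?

The Hessian is constant: H = [[6, 4, 2], [4, 4, 4], [2, 4, 0]].
Leading principal minors: Δ₁ = 6, Δ₂ = 8, Δ₃ = -48.
The minors fit neither the all-positive nor the alternating-sign pattern, so H is indefinite: a saddle point.

saddle point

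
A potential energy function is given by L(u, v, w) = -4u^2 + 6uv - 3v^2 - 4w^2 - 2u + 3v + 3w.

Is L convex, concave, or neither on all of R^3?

L is quadratic, so its Hessian is the constant matrix H = [[-8, 6, 0], [6, -6, 0], [0, 0, -8]].
Leading principal minors: -8, 12, -96.
Signs alternate −, +, − ⇒ H ≺ 0 ⇒ concave.

concave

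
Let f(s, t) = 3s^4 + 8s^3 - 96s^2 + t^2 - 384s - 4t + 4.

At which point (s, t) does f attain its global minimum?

(4, 2)

f(s,t) separates as P(s) + Q(t) + 4, so its minimum is min P + min Q + 4.
P'(s) = 12(s - 4)(s + 2)(s + 4) vanishes at s ∈ {-4, -2, 4}; Q'(t) = 2(t - 2) vanishes at t ∈ {2}.
Local minima of P (where P''>0): P(-4)=256, P(4)=-1792. Local minima of Q: Q(2)=-4.
So the global minimum of f is P(4) + Q(2) + 4 = -1792 − 4 + 4 = -1792, attained at (4, 2).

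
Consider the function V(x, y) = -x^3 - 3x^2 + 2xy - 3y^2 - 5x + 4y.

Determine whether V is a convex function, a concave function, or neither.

The term -x^3 is cubic, so the Hessian is not constant.
∂²V/∂x² = -6x - 6, which takes both signs as x varies (negative for sufficiently large x). A diagonal entry of the Hessian changing sign means the Hessian is neither positive- nor negative-semidefinite on all of R^2.

neither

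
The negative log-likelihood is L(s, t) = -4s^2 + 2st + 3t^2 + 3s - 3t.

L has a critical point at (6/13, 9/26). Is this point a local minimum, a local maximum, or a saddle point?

saddle point

The Hessian of L is constant: H = [[-8, 2], [2, 6]].
det(H) = (-8)·6 − 2² = -52.
Since det(H) < 0, H is indefinite and the critical point is a saddle point.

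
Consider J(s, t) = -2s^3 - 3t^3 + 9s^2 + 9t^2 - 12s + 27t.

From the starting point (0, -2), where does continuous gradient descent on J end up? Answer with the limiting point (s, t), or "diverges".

J is separable, so gradient descent decouples: s follows -∂J/∂s, t follows -∂J/∂t.
∂J/∂s = -6(s - 2)(s - 1); at s=0 this is -12, so s increases.
∂J/∂t = -9(t - 3)(t + 1); at t=-2 this is -45, so t increases.
s converges to its nearest critical value 1 (a local min of the s-part); t converges to -1. The iterate converges to (1, -1).

(1, -1)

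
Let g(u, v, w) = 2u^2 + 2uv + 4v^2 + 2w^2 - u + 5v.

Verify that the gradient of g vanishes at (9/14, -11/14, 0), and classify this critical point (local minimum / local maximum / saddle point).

∇g = (4u + 2v - 1, 2u + 8v + 5, 4w); substituting (9/14, -11/14, 0) gives ∇g = (0, 0, 0), so (9/14, -11/14, 0) is indeed a critical point.
The Hessian is constant: H = [[4, 2, 0], [2, 8, 0], [0, 0, 4]].
Leading principal minors: Δ₁ = 4, Δ₂ = 28, Δ₃ = 112.
All leading minors are positive, so H is positive definite: a local minimum.

local minimum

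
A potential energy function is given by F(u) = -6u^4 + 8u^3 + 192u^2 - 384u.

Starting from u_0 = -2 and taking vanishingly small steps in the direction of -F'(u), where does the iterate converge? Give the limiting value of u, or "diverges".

1

F'(u) = -24(u - 4)(u - 1)(u + 4), so F'(-2) = -864.
Gradient descent moves in the -F' direction, i.e. u is increasing.
The nearest critical point in that direction is u = 1, where F'' = 360 > 0 (a local minimum). The iterate converges there.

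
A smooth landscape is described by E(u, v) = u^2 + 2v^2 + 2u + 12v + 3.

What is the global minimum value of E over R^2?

-16

E(u,v) separates as P(u) + Q(v) + 3, so its minimum is min P + min Q + 3.
P'(u) = 2u + 2 vanishes at u ∈ {-1}; Q'(v) = 4v + 12 vanishes at v ∈ {-3}.
Local minima of P (where P''>0): P(-1)=-1. Local minima of Q: Q(-3)=-18.
So the global minimum of E is P(-1) + Q(-3) + 3 = -1 − 18 + 3 = -16, attained at (-1, -3).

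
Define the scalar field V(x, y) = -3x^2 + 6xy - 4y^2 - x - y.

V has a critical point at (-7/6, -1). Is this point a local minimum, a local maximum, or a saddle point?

local maximum

The Hessian of V is constant: H = [[-6, 6], [6, -8]].
det(H) = (-6)·(-8) − 6² = 12.
det(H) > 0 and tr(H) = -14 < 0, so H is negative definite and the point is a local maximum.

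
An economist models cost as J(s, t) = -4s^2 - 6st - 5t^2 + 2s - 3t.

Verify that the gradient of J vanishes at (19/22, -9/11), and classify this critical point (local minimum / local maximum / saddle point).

local maximum

∇J = (-8s - 6t + 2, -6s - 10t - 3); substituting (19/22, -9/11) gives ∇J = (0, 0), so (19/22, -9/11) is indeed a critical point.
The Hessian of J is constant: H = [[-8, -6], [-6, -10]].
det(H) = (-8)·(-10) − (-6)² = 44.
det(H) > 0 and tr(H) = -18 < 0, so H is negative definite and the point is a local maximum.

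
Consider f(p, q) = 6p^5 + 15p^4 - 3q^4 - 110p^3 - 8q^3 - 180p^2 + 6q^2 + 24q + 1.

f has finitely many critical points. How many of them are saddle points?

f separates as a function of p plus a function of q, so ∇f=0 decouples.
∂f/∂p = 30p(p - 3)(p + 1)(p + 4) = 0 at p ∈ {-4, -1, 0, 3}; ∂f/∂q = -12(q - 1)(q + 1)(q + 2) = 0 at q ∈ {-2, -1, 1}.
The Hessian is diagonal: diag(f_pp, f_qq). Second derivatives: f_pp(-4)=-2520, f_pp(-1)=360, f_pp(0)=-360, f_pp(3)=2520; f_qq(-2)=-36, f_qq(-1)=24, f_qq(1)=-72.
Saddle points occur where the two diagonal entries have opposite signs: (-4, -1), (-1, -2), (-1, 1), (0, -1), (3, -2), (3, 1). Count: 6.

6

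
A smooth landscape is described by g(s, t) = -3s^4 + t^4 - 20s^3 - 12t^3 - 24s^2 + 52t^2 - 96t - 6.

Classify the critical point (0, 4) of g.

The mixed partial ∂²g/∂s∂t is 0, so the Hessian at any point is diag(g_ss, g_tt) = diag(-12(3s^2 + 10s + 4), 4(3t^2 - 18t + 26)).
At (0, 4): H = diag(-48, 8).
The eigenvalues have opposite signs, so H is indefinite: a saddle point.

saddle point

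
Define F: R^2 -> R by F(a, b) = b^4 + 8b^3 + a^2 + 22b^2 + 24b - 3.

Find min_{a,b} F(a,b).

F(a,b) separates as P(a) + Q(b) − 3, so its minimum is min P + min Q − 3.
P'(a) = 2a vanishes at a ∈ {0}; Q'(b) = 4(b + 1)(b + 2)(b + 3) vanishes at b ∈ {-3, -2, -1}.
Local minima of P (where P''>0): P(0)=0. Local minima of Q: Q(-3)=-9, Q(-1)=-9.
So the global minimum of F is P(0) + Q(-3) − 3 = 0 − 9 − 3 = -12, attained at (0, -3).

-12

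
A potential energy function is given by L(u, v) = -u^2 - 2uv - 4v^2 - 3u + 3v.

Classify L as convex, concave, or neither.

L is quadratic, so its Hessian is the constant matrix H = [[-2, -2], [-2, -8]].
det(H) = 12, tr(H) = -10.
det(H) > 0 and tr(H) < 0, so H is negative definite everywhere: concave.

concave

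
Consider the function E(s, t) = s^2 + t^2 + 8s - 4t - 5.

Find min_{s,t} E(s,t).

E(s,t) separates as P(s) + Q(t) − 5, so its minimum is min P + min Q − 5.
P'(s) = 2s + 8 vanishes at s ∈ {-4}; Q'(t) = 2(t - 2) vanishes at t ∈ {2}.
Local minima of P (where P''>0): P(-4)=-16. Local minima of Q: Q(2)=-4.
So the global minimum of E is P(-4) + Q(2) − 5 = -16 − 4 − 5 = -25, attained at (-4, 2).

-25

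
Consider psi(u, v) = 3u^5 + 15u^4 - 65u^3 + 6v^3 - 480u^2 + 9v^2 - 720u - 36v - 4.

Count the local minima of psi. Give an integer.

psi separates as a function of u plus a function of v, so ∇psi=0 decouples.
∂psi/∂u = 15(u - 4)(u + 1)(u + 3)(u + 4) = 0 at u ∈ {-4, -3, -1, 4}; ∂psi/∂v = 18(v - 1)(v + 2) = 0 at v ∈ {-2, 1}.
The Hessian is diagonal: diag(psi_uu, psi_vv). Second derivatives: psi_uu(-4)=-360, psi_uu(-3)=210, psi_uu(-1)=-450, psi_uu(4)=4200; psi_vv(-2)=-54, psi_vv(1)=54.
Local minima occur where both diagonal entries positive: (-3, 1), (4, 1). Count: 2.

2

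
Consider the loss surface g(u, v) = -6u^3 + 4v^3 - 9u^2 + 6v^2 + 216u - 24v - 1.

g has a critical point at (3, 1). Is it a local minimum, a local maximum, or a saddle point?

The mixed partial ∂²g/∂u∂v is 0, so the Hessian at any point is diag(g_uu, g_vv) = diag(-18(2u + 1), 12(2v + 1)).
At (3, 1): H = diag(-126, 36).
The eigenvalues have opposite signs, so H is indefinite: a saddle point.

saddle point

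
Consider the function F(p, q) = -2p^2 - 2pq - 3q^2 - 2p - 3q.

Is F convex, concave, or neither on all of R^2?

F is quadratic, so its Hessian is the constant matrix H = [[-4, -2], [-2, -6]].
det(H) = 20, tr(H) = -10.
det(H) > 0 and tr(H) < 0, so H is negative definite everywhere: concave.

concave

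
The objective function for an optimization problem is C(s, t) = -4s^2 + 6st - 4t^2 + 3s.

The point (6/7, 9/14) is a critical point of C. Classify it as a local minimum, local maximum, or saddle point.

The Hessian of C is constant: H = [[-8, 6], [6, -8]].
det(H) = (-8)·(-8) − 6² = 28.
det(H) > 0 and tr(H) = -16 < 0, so H is negative definite and the point is a local maximum.

local maximum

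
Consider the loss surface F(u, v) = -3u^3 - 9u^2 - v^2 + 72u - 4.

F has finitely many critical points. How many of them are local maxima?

1

F separates as a function of u plus a function of v, so ∇F=0 decouples.
∂F/∂u = -9(u - 2)(u + 4) = 0 at u ∈ {-4, 2}; ∂F/∂v = -2v = 0 at v ∈ {0}.
The Hessian is diagonal: diag(F_uu, F_vv). Second derivatives: F_uu(-4)=54, F_uu(2)=-54; F_vv(0)=-2.
Local maxima occur where both diagonal entries negative: (2, 0). Count: 1.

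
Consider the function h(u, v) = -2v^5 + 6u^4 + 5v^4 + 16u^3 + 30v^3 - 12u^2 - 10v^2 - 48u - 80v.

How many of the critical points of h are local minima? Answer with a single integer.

4

h separates as a function of u plus a function of v, so ∇h=0 decouples.
∂h/∂u = 24(u - 1)(u + 1)(u + 2) = 0 at u ∈ {-2, -1, 1}; ∂h/∂v = -10(v - 4)(v - 1)(v + 1)(v + 2) = 0 at v ∈ {-2, -1, 1, 4}.
The Hessian is diagonal: diag(h_uu, h_vv). Second derivatives: h_uu(-2)=72, h_uu(-1)=-48, h_uu(1)=144; h_vv(-2)=180, h_vv(-1)=-100, h_vv(1)=180, h_vv(4)=-900.
Local minima occur where both diagonal entries positive: (-2, -2), (-2, 1), (1, -2), (1, 1). Count: 4.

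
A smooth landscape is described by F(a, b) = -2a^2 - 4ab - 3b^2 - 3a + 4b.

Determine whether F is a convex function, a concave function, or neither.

F is quadratic, so its Hessian is the constant matrix H = [[-4, -4], [-4, -6]].
det(H) = 8, tr(H) = -10.
det(H) > 0 and tr(H) < 0, so H is negative definite everywhere: concave.

concave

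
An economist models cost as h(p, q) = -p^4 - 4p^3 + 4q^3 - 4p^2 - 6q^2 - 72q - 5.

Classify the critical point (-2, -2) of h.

The mixed partial ∂²h/∂p∂q is 0, so the Hessian at any point is diag(h_pp, h_qq) = diag(-4(3p^2 + 6p + 2), 12(2q - 1)).
At (-2, -2): H = diag(-8, -60).
Both eigenvalues are negative, so H is negative definite: a local maximum.

local maximum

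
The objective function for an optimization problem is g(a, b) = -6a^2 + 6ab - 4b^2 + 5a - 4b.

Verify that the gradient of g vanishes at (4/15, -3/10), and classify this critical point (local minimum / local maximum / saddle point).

∇g = (-12a + 6b + 5, 6a - 8b - 4); substituting (4/15, -3/10) gives ∇g = (0, 0), so (4/15, -3/10) is indeed a critical point.
The Hessian of g is constant: H = [[-12, 6], [6, -8]].
det(H) = (-12)·(-8) − 6² = 60.
det(H) > 0 and tr(H) = -20 < 0, so H is negative definite and the point is a local maximum.

local maximum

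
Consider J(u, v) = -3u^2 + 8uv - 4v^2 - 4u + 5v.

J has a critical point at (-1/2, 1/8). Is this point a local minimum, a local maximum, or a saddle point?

The Hessian of J is constant: H = [[-6, 8], [8, -8]].
det(H) = (-6)·(-8) − 8² = -16.
Since det(H) < 0, H is indefinite and the critical point is a saddle point.

saddle point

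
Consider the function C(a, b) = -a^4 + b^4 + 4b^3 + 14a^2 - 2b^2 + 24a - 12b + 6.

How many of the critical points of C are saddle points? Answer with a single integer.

5

C separates as a function of a plus a function of b, so ∇C=0 decouples.
∂C/∂a = -4(a - 3)(a + 1)(a + 2) = 0 at a ∈ {-2, -1, 3}; ∂C/∂b = 4(b - 1)(b + 1)(b + 3) = 0 at b ∈ {-3, -1, 1}.
The Hessian is diagonal: diag(C_aa, C_bb). Second derivatives: C_aa(-2)=-20, C_aa(-1)=16, C_aa(3)=-80; C_bb(-3)=32, C_bb(-1)=-16, C_bb(1)=32.
Saddle points occur where the two diagonal entries have opposite signs: (-2, -3), (-2, 1), (-1, -1), (3, -3), (3, 1). Count: 5.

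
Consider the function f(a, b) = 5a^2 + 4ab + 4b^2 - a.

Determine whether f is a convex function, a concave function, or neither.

convex

f is quadratic, so its Hessian is the constant matrix H = [[10, 4], [4, 8]].
det(H) = 64, tr(H) = 18.
det(H) > 0 and tr(H) > 0, so H is positive definite everywhere: convex.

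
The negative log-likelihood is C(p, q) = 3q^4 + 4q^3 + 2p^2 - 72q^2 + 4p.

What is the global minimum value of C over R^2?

-642

C(p,q) separates as A(p) + B(q), so its minimum is min A + min B.
A'(p) = 4p + 4 vanishes at p ∈ {-1}; B'(q) = 12q(q - 3)(q + 4) vanishes at q ∈ {-4, 0, 3}.
Local minima of A (where A''>0): A(-1)=-2. Local minima of B: B(-4)=-640, B(3)=-297.
So the global minimum of C is A(-1) + B(-4) = -2 − 640 = -642, attained at (-1, -4).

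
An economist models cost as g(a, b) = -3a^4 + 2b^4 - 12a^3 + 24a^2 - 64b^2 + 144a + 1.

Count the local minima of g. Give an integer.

g separates as a function of a plus a function of b, so ∇g=0 decouples.
∂g/∂a = -12(a - 2)(a + 2)(a + 3) = 0 at a ∈ {-3, -2, 2}; ∂g/∂b = 8b(b - 4)(b + 4) = 0 at b ∈ {-4, 0, 4}.
The Hessian is diagonal: diag(g_aa, g_bb). Second derivatives: g_aa(-3)=-60, g_aa(-2)=48, g_aa(2)=-240; g_bb(-4)=256, g_bb(0)=-128, g_bb(4)=256.
Local minima occur where both diagonal entries positive: (-2, -4), (-2, 4). Count: 2.

2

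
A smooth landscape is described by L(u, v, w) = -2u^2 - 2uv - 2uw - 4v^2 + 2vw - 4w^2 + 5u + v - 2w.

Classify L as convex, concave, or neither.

L is quadratic, so its Hessian is the constant matrix H = [[-4, -2, -2], [-2, -8, 2], [-2, 2, -8]].
Leading principal minors: -4, 28, -160.
Signs alternate −, +, − ⇒ H ≺ 0 ⇒ concave.

concave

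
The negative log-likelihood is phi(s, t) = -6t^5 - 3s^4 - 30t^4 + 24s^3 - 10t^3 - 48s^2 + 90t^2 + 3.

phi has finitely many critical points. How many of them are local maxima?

4

phi separates as a function of s plus a function of t, so ∇phi=0 decouples.
∂phi/∂s = -12s(s - 4)(s - 2) = 0 at s ∈ {0, 2, 4}; ∂phi/∂t = -30t(t - 1)(t + 2)(t + 3) = 0 at t ∈ {-3, -2, 0, 1}.
The Hessian is diagonal: diag(phi_ss, phi_tt). Second derivatives: phi_ss(0)=-96, phi_ss(2)=48, phi_ss(4)=-96; phi_tt(-3)=360, phi_tt(-2)=-180, phi_tt(0)=180, phi_tt(1)=-360.
Local maxima occur where both diagonal entries negative: (0, -2), (0, 1), (4, -2), (4, 1). Count: 4.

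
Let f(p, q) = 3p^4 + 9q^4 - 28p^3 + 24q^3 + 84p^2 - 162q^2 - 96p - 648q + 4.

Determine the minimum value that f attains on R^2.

-2085

f(p,q) separates as A(p) + B(q) + 4, so its minimum is min A + min B + 4.
A'(p) = 12(p - 4)(p - 2)(p - 1) vanishes at p ∈ {1, 2, 4}; B'(q) = 36(q - 3)(q + 2)(q + 3) vanishes at q ∈ {-3, -2, 3}.
Local minima of A (where A''>0): A(1)=-37, A(4)=-64. Local minima of B: B(-3)=567, B(3)=-2025.
So the global minimum of f is A(4) + B(3) + 4 = -64 − 2025 + 4 = -2085, attained at (4, 3).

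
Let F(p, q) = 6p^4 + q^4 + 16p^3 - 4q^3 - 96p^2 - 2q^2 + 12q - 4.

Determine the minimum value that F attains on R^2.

F(p,q) separates as A(p) + B(q) − 4, so its minimum is min A + min B − 4.
A'(p) = 24p(p - 2)(p + 4) vanishes at p ∈ {-4, 0, 2}; B'(q) = 4(q - 3)(q - 1)(q + 1) vanishes at q ∈ {-1, 1, 3}.
Local minima of A (where A''>0): A(-4)=-1024, A(2)=-160. Local minima of B: B(-1)=-9, B(3)=-9.
So the global minimum of F is A(-4) + B(-1) − 4 = -1024 − 9 − 4 = -1037, attained at (-4, -1).

-1037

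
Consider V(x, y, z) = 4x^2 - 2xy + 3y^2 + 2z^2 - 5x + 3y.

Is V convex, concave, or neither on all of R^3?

V is quadratic, so its Hessian is the constant matrix H = [[8, -2, 0], [-2, 6, 0], [0, 0, 4]].
Leading principal minors: 8, 44, 176.
All positive ⇒ H ≻ 0 ⇒ convex.

convex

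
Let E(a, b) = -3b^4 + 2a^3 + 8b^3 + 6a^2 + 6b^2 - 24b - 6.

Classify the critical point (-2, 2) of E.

The mixed partial ∂²E/∂a∂b is 0, so the Hessian at any point is diag(E_aa, E_bb) = diag(12(a + 1), 12(-3b^2 + 4b + 1)).
At (-2, 2): H = diag(-12, -36).
Both eigenvalues are negative, so H is negative definite: a local maximum.

local maximum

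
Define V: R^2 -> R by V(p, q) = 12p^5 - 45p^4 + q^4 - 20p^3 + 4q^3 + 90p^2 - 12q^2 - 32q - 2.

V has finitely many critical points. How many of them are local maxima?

V separates as a function of p plus a function of q, so ∇V=0 decouples.
∂V/∂p = 60p(p - 3)(p - 1)(p + 1) = 0 at p ∈ {-1, 0, 1, 3}; ∂V/∂q = 4(q - 2)(q + 1)(q + 4) = 0 at q ∈ {-4, -1, 2}.
The Hessian is diagonal: diag(V_pp, V_qq). Second derivatives: V_pp(-1)=-480, V_pp(0)=180, V_pp(1)=-240, V_pp(3)=1440; V_qq(-4)=72, V_qq(-1)=-36, V_qq(2)=72.
Local maxima occur where both diagonal entries negative: (-1, -1), (1, -1). Count: 2.

2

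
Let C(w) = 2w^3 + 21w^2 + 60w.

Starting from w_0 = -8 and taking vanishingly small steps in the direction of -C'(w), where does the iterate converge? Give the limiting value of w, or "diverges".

diverges

C'(w) = 6(w + 2)(w + 5), so C'(-8) = 108.
Gradient descent moves in the -C' direction, i.e. w is decreasing.
There is no critical point below w=-8, and C' keeps the same sign, so the iterate runs off to −∞.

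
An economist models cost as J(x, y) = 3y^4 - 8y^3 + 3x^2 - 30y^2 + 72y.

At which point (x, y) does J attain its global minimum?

J(x,y) separates as P(x) + Q(y), so its minimum is min P + min Q.
P'(x) = 6x vanishes at x ∈ {0}; Q'(y) = 12(y - 3)(y - 1)(y + 2) vanishes at y ∈ {-2, 1, 3}.
Local minima of P (where P''>0): P(0)=0. Local minima of Q: Q(-2)=-152, Q(3)=-27.
So the global minimum of J is P(0) + Q(-2) = 0 − 152 = -152, attained at (0, -2).

(0, -2)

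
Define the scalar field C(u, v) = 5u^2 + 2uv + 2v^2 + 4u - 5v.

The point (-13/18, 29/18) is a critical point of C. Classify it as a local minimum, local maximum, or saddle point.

The Hessian of C is constant: H = [[10, 2], [2, 4]].
det(H) = 10·4 − 2² = 36.
det(H) > 0 and tr(H) = 14 > 0, so H is positive definite and the point is a local minimum.

local minimum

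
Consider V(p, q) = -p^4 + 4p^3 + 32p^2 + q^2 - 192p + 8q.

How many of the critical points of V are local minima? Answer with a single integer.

1

V separates as a function of p plus a function of q, so ∇V=0 decouples.
∂V/∂p = -4(p - 4)(p - 3)(p + 4) = 0 at p ∈ {-4, 3, 4}; ∂V/∂q = 2(q + 4) = 0 at q ∈ {-4}.
The Hessian is diagonal: diag(V_pp, V_qq). Second derivatives: V_pp(-4)=-224, V_pp(3)=28, V_pp(4)=-32; V_qq(-4)=2.
Local minima occur where both diagonal entries positive: (3, -4). Count: 1.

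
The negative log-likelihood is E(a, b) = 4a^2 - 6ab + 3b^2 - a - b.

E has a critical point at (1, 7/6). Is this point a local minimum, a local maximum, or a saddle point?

The Hessian of E is constant: H = [[8, -6], [-6, 6]].
det(H) = 8·6 − (-6)² = 12.
det(H) > 0 and tr(H) = 14 > 0, so H is positive definite and the point is a local minimum.

local minimum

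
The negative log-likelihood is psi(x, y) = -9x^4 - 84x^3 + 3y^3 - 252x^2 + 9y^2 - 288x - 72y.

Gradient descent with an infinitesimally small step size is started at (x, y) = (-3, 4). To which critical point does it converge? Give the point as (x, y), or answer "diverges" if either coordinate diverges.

(-2, 2)

psi is separable, so gradient descent decouples: x follows -∂psi/∂x, y follows -∂psi/∂y.
∂psi/∂x = -36(x + 1)(x + 2)(x + 4); at x=-3 this is -72, so x increases.
∂psi/∂y = 9(y - 2)(y + 4); at y=4 this is 144, so y decreases.
x converges to its nearest critical value -2 (a local min of the x-part); y converges to 2. The iterate converges to (-2, 2).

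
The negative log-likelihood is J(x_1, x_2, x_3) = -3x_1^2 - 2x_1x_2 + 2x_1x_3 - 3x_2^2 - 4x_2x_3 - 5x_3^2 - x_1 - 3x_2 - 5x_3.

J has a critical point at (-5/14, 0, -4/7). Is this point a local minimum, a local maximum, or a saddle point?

local maximum

The Hessian is constant: H = [[-6, -2, 2], [-2, -6, -4], [2, -4, -10]].
Leading principal minors: Δ₁ = -6, Δ₂ = 32, Δ₃ = -168.
The minors alternate sign starting negative (−, +, −), so H is negative definite: a local maximum.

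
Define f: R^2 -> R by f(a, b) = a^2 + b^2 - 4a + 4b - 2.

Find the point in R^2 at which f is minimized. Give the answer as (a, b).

f(a,b) separates as P(a) + Q(b) − 2, so its minimum is min P + min Q − 2.
P'(a) = 2a - 4 vanishes at a ∈ {2}; Q'(b) = 2b + 4 vanishes at b ∈ {-2}.
Local minima of P (where P''>0): P(2)=-4. Local minima of Q: Q(-2)=-4.
So the global minimum of f is P(2) + Q(-2) − 2 = -4 − 4 − 2 = -10, attained at (2, -2).

(2, -2)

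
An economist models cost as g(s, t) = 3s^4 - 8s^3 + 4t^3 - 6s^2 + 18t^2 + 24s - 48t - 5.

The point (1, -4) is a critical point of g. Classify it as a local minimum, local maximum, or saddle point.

The mixed partial ∂²g/∂s∂t is 0, so the Hessian at any point is diag(g_ss, g_tt) = diag(12(3s^2 - 4s - 1), 12(2t + 3)).
At (1, -4): H = diag(-24, -60).
Both eigenvalues are negative, so H is negative definite: a local maximum.

local maximum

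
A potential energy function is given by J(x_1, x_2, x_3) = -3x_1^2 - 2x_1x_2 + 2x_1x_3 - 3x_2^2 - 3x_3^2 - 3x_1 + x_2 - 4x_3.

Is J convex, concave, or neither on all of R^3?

J is quadratic, so its Hessian is the constant matrix H = [[-6, -2, 2], [-2, -6, 0], [2, 0, -6]].
Leading principal minors: -6, 32, -168.
Signs alternate −, +, − ⇒ H ≺ 0 ⇒ concave.

concave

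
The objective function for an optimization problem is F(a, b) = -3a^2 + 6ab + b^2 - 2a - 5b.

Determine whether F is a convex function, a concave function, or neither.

neither

F is quadratic, so its Hessian is the constant matrix H = [[-6, 6], [6, 2]].
det(H) = -48, tr(H) = -4.
det(H) < 0, so H is indefinite: neither convex nor concave.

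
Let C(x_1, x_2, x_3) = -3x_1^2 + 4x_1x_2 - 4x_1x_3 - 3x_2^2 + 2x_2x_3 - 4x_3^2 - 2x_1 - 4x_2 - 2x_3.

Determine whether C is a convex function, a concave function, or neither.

concave

C is quadratic, so its Hessian is the constant matrix H = [[-6, 4, -4], [4, -6, 2], [-4, 2, -8]].
Leading principal minors: -6, 20, -104.
Signs alternate −, +, − ⇒ H ≺ 0 ⇒ concave.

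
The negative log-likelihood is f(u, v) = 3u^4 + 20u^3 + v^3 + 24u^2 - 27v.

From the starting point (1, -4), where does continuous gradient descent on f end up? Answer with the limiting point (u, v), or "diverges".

f is separable, so gradient descent decouples: u follows -∂f/∂u, v follows -∂f/∂v.
∂f/∂u = 12u(u + 1)(u + 4); at u=1 this is 120, so u decreases.
∂f/∂v = 3(v - 3)(v + 3); at v=-4 this is 21, so v decreases.
The v-coordinate has no critical point in that direction and runs off to infinity.

diverges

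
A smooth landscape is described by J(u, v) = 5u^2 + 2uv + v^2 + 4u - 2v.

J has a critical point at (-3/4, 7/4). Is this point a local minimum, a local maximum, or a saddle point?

The Hessian of J is constant: H = [[10, 2], [2, 2]].
det(H) = 10·2 − 2² = 16.
det(H) > 0 and tr(H) = 12 > 0, so H is positive definite and the point is a local minimum.

local minimum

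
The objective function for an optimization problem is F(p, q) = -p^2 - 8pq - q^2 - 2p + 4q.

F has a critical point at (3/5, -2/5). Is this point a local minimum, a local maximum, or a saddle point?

saddle point

The Hessian of F is constant: H = [[-2, -8], [-8, -2]].
det(H) = (-2)·(-2) − (-8)² = -60.
Since det(H) < 0, H is indefinite and the critical point is a saddle point.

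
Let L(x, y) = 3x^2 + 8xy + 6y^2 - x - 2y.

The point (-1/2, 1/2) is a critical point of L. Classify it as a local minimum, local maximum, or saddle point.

The Hessian of L is constant: H = [[6, 8], [8, 12]].
det(H) = 6·12 − 8² = 8.
det(H) > 0 and tr(H) = 18 > 0, so H is positive definite and the point is a local minimum.

local minimum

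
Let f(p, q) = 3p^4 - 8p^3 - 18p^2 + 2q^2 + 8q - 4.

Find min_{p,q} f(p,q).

-147

f(p,q) separates as A(p) + B(q) − 4, so its minimum is min A + min B − 4.
A'(p) = 12p(p - 3)(p + 1) vanishes at p ∈ {-1, 0, 3}; B'(q) = 4q + 8 vanishes at q ∈ {-2}.
Local minima of A (where A''>0): A(-1)=-7, A(3)=-135. Local minima of B: B(-2)=-8.
So the global minimum of f is A(3) + B(-2) − 4 = -135 − 8 − 4 = -147, attained at (3, -2).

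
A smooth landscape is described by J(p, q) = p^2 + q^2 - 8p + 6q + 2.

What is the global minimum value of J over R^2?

-23

J(p,q) separates as A(p) + B(q) + 2, so its minimum is min A + min B + 2.
A'(p) = 2p - 8 vanishes at p ∈ {4}; B'(q) = 2q + 6 vanishes at q ∈ {-3}.
Local minima of A (where A''>0): A(4)=-16. Local minima of B: B(-3)=-9.
So the global minimum of J is A(4) + B(-3) + 2 = -16 − 9 + 2 = -23, attained at (4, -3).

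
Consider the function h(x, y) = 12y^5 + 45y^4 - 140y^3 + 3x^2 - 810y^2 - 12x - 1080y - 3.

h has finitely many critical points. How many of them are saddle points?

h separates as a function of x plus a function of y, so ∇h=0 decouples.
∂h/∂x = 6(x - 2) = 0 at x ∈ {2}; ∂h/∂y = 60(y - 3)(y + 1)(y + 2)(y + 3) = 0 at y ∈ {-3, -2, -1, 3}.
The Hessian is diagonal: diag(h_xx, h_yy). Second derivatives: h_xx(2)=6; h_yy(-3)=-720, h_yy(-2)=300, h_yy(-1)=-480, h_yy(3)=7200.
Saddle points occur where the two diagonal entries have opposite signs: (2, -3), (2, -1). Count: 2.

2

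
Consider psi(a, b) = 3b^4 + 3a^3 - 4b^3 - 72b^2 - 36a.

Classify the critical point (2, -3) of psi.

local minimum

The mixed partial ∂²psi/∂a∂b is 0, so the Hessian at any point is diag(psi_aa, psi_bb) = diag(18a, 12(3b^2 - 2b - 12)).
At (2, -3): H = diag(36, 252).
Both eigenvalues are positive, so H is positive definite: a local minimum.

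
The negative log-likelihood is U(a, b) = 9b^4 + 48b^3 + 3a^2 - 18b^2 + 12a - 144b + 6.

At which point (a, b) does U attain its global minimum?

(-2, -4)

U(a,b) separates as P(a) + Q(b) + 6, so its minimum is min P + min Q + 6.
P'(a) = 6a + 12 vanishes at a ∈ {-2}; Q'(b) = 36(b - 1)(b + 1)(b + 4) vanishes at b ∈ {-4, -1, 1}.
Local minima of P (where P''>0): P(-2)=-12. Local minima of Q: Q(-4)=-480, Q(1)=-105.
So the global minimum of U is P(-2) + Q(-4) + 6 = -12 − 480 + 6 = -486, attained at (-2, -4).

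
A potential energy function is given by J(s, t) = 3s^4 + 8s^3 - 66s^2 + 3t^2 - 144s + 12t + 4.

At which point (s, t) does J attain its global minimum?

(3, -2)

J(s,t) separates as P(s) + Q(t) + 4, so its minimum is min P + min Q + 4.
P'(s) = 12(s - 3)(s + 1)(s + 4) vanishes at s ∈ {-4, -1, 3}; Q'(t) = 6(t + 2) vanishes at t ∈ {-2}.
Local minima of P (where P''>0): P(-4)=-224, P(3)=-567. Local minima of Q: Q(-2)=-12.
So the global minimum of J is P(3) + Q(-2) + 4 = -567 − 12 + 4 = -575, attained at (3, -2).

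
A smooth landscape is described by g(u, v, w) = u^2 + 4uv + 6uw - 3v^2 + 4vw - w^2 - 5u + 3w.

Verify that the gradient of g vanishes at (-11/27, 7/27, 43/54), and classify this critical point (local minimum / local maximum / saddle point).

∇g = (2u + 4v + 6w - 5, 4u - 6v + 4w, 6u + 4v - 2w + 3); substituting (-11/27, 7/27, 43/54) gives ∇g = (0, 0, 0), so (-11/27, 7/27, 43/54) is indeed a critical point.
The Hessian is constant: H = [[2, 4, 6], [4, -6, 4], [6, 4, -2]].
Leading principal minors: Δ₁ = 2, Δ₂ = -28, Δ₃ = 432.
The minors fit neither the all-positive nor the alternating-sign pattern, so H is indefinite: a saddle point.

saddle point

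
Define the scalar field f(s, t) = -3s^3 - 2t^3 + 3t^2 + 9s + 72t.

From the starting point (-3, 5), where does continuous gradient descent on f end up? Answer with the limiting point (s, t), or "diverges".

f is separable, so gradient descent decouples: s follows -∂f/∂s, t follows -∂f/∂t.
∂f/∂s = -9(s - 1)(s + 1); at s=-3 this is -72, so s increases.
∂f/∂t = -6(t - 4)(t + 3); at t=5 this is -48, so t increases.
The t-coordinate has no critical point in that direction and runs off to infinity.

diverges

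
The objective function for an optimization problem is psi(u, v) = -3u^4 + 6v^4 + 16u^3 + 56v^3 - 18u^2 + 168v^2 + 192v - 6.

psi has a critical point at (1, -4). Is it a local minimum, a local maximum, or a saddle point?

local minimum

The mixed partial ∂²psi/∂u∂v is 0, so the Hessian at any point is diag(psi_uu, psi_vv) = diag(12(-3u^2 + 8u - 3), 24(3v^2 + 14v + 14)).
At (1, -4): H = diag(24, 144).
Both eigenvalues are positive, so H is positive definite: a local minimum.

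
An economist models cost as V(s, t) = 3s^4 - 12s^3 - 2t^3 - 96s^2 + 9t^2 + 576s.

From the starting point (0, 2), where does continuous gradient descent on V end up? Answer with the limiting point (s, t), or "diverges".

V is separable, so gradient descent decouples: s follows -∂V/∂s, t follows -∂V/∂t.
∂V/∂s = 12(s - 4)(s - 3)(s + 4); at s=0 this is 576, so s decreases.
∂V/∂t = -6t(t - 3); at t=2 this is 12, so t decreases.
s converges to its nearest critical value -4 (a local min of the s-part); t converges to 0. The iterate converges to (-4, 0).

(-4, 0)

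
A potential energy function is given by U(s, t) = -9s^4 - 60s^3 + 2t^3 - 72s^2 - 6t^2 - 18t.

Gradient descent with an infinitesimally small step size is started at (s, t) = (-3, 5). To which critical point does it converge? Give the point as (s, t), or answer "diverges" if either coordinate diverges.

U is separable, so gradient descent decouples: s follows -∂U/∂s, t follows -∂U/∂t.
∂U/∂s = -36s(s + 1)(s + 4); at s=-3 this is -216, so s increases.
∂U/∂t = 6(t - 3)(t + 1); at t=5 this is 72, so t decreases.
s converges to its nearest critical value -1 (a local min of the s-part); t converges to 3. The iterate converges to (-1, 3).

(-1, 3)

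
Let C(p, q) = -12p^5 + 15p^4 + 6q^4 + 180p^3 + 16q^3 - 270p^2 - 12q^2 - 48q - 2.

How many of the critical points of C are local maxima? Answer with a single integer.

C separates as a function of p plus a function of q, so ∇C=0 decouples.
∂C/∂p = -60p(p - 3)(p - 1)(p + 3) = 0 at p ∈ {-3, 0, 1, 3}; ∂C/∂q = 24(q - 1)(q + 1)(q + 2) = 0 at q ∈ {-2, -1, 1}.
The Hessian is diagonal: diag(C_pp, C_qq). Second derivatives: C_pp(-3)=4320, C_pp(0)=-540, C_pp(1)=480, C_pp(3)=-2160; C_qq(-2)=72, C_qq(-1)=-48, C_qq(1)=144.
Local maxima occur where both diagonal entries negative: (0, -1), (3, -1). Count: 2.

2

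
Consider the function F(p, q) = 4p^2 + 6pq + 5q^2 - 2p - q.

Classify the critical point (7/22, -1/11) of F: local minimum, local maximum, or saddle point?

local minimum

The Hessian of F is constant: H = [[8, 6], [6, 10]].
det(H) = 8·10 − 6² = 44.
det(H) > 0 and tr(H) = 18 > 0, so H is positive definite and the point is a local minimum.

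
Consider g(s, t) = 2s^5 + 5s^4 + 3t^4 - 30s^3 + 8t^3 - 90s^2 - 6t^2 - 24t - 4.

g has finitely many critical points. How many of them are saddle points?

g separates as a function of s plus a function of t, so ∇g=0 decouples.
∂g/∂s = 10s(s - 3)(s + 2)(s + 3) = 0 at s ∈ {-3, -2, 0, 3}; ∂g/∂t = 12(t - 1)(t + 1)(t + 2) = 0 at t ∈ {-2, -1, 1}.
The Hessian is diagonal: diag(g_ss, g_tt). Second derivatives: g_ss(-3)=-180, g_ss(-2)=100, g_ss(0)=-180, g_ss(3)=900; g_tt(-2)=36, g_tt(-1)=-24, g_tt(1)=72.
Saddle points occur where the two diagonal entries have opposite signs: (-3, -2), (-3, 1), (-2, -1), (0, -2), (0, 1), (3, -1). Count: 6.

6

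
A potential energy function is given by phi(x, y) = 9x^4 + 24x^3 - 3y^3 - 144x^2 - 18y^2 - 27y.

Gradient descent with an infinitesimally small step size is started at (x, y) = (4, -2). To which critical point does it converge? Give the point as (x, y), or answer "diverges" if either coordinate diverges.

phi is separable, so gradient descent decouples: x follows -∂phi/∂x, y follows -∂phi/∂y.
∂phi/∂x = 36x(x - 2)(x + 4); at x=4 this is 2304, so x decreases.
∂phi/∂y = -9(y + 1)(y + 3); at y=-2 this is 9, so y decreases.
x converges to its nearest critical value 2 (a local min of the x-part); y converges to -3. The iterate converges to (2, -3).

(2, -3)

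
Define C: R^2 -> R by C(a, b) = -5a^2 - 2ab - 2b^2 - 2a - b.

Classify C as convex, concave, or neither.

C is quadratic, so its Hessian is the constant matrix H = [[-10, -2], [-2, -4]].
det(H) = 36, tr(H) = -14.
det(H) > 0 and tr(H) < 0, so H is negative definite everywhere: concave.

concave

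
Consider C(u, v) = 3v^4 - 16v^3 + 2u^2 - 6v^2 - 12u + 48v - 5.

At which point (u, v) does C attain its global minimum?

(3, 4)

C(u,v) separates as P(u) + Q(v) − 5, so its minimum is min P + min Q − 5.
P'(u) = 4u - 12 vanishes at u ∈ {3}; Q'(v) = 12(v - 4)(v - 1)(v + 1) vanishes at v ∈ {-1, 1, 4}.
Local minima of P (where P''>0): P(3)=-18. Local minima of Q: Q(-1)=-35, Q(4)=-160.
So the global minimum of C is P(3) + Q(4) − 5 = -18 − 160 − 5 = -183, attained at (3, 4).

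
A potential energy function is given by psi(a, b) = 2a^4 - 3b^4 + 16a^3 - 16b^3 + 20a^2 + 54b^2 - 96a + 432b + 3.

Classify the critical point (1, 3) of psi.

The mixed partial ∂²psi/∂a∂b is 0, so the Hessian at any point is diag(psi_aa, psi_bb) = diag(8(3a^2 + 12a + 5), 12(-3b^2 - 8b + 9)).
At (1, 3): H = diag(160, -504).
The eigenvalues have opposite signs, so H is indefinite: a saddle point.

saddle point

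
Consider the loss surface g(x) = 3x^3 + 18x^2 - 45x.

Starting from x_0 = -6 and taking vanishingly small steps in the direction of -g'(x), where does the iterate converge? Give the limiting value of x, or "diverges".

diverges

g'(x) = 9(x - 1)(x + 5), so g'(-6) = 63.
Gradient descent moves in the -g' direction, i.e. x is decreasing.
There is no critical point below x=-6, and g' keeps the same sign, so the iterate runs off to −∞.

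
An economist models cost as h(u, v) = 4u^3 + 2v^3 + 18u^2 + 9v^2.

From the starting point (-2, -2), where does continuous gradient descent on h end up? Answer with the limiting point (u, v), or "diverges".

(0, 0)

h is separable, so gradient descent decouples: u follows -∂h/∂u, v follows -∂h/∂v.
∂h/∂u = 12u(u + 3); at u=-2 this is -24, so u increases.
∂h/∂v = 6v(v + 3); at v=-2 this is -12, so v increases.
u converges to its nearest critical value 0 (a local min of the u-part); v converges to 0. The iterate converges to (0, 0).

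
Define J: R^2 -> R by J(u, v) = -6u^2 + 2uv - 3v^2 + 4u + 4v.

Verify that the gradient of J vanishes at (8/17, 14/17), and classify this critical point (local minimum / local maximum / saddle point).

local maximum

∇J = (-12u + 2v + 4, 2u - 6v + 4); substituting (8/17, 14/17) gives ∇J = (0, 0), so (8/17, 14/17) is indeed a critical point.
The Hessian of J is constant: H = [[-12, 2], [2, -6]].
det(H) = (-12)·(-6) − 2² = 68.
det(H) > 0 and tr(H) = -18 < 0, so H is negative definite and the point is a local maximum.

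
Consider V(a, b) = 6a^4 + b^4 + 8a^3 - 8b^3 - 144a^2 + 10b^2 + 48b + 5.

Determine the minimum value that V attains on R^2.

-1304

V(a,b) separates as P(a) + Q(b) + 5, so its minimum is min P + min Q + 5.
P'(a) = 24a(a - 3)(a + 4) vanishes at a ∈ {-4, 0, 3}; Q'(b) = 4(b - 4)(b - 3)(b + 1) vanishes at b ∈ {-1, 3, 4}.
Local minima of P (where P''>0): P(-4)=-1280, P(3)=-594. Local minima of Q: Q(-1)=-29, Q(4)=96.
So the global minimum of V is P(-4) + Q(-1) + 5 = -1280 − 29 + 5 = -1304, attained at (-4, -1).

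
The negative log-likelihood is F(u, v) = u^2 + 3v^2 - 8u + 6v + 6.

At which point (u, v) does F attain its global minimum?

(4, -1)

F(u,v) separates as P(u) + Q(v) + 6, so its minimum is min P + min Q + 6.
P'(u) = 2u - 8 vanishes at u ∈ {4}; Q'(v) = 6v + 6 vanishes at v ∈ {-1}.
Local minima of P (where P''>0): P(4)=-16. Local minima of Q: Q(-1)=-3.
So the global minimum of F is P(4) + Q(-1) + 6 = -16 − 3 + 6 = -13, attained at (4, -1).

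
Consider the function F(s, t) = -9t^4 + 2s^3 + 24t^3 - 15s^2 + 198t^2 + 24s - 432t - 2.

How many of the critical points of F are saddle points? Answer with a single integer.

F separates as a function of s plus a function of t, so ∇F=0 decouples.
∂F/∂s = 6(s - 4)(s - 1) = 0 at s ∈ {1, 4}; ∂F/∂t = -36(t - 4)(t - 1)(t + 3) = 0 at t ∈ {-3, 1, 4}.
The Hessian is diagonal: diag(F_ss, F_tt). Second derivatives: F_ss(1)=-18, F_ss(4)=18; F_tt(-3)=-1008, F_tt(1)=432, F_tt(4)=-756.
Saddle points occur where the two diagonal entries have opposite signs: (1, 1), (4, -3), (4, 4). Count: 3.

3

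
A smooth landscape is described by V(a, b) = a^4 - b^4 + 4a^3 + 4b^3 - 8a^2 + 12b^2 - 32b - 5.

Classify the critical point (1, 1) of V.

The mixed partial ∂²V/∂a∂b is 0, so the Hessian at any point is diag(V_aa, V_bb) = diag(4(3a^2 + 6a - 4), 12(-b^2 + 2b + 2)).
At (1, 1): H = diag(20, 36).
Both eigenvalues are positive, so H is positive definite: a local minimum.

local minimum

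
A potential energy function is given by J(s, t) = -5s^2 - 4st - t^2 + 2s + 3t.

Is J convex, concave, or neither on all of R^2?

concave

J is quadratic, so its Hessian is the constant matrix H = [[-10, -4], [-4, -2]].
det(H) = 4, tr(H) = -12.
det(H) > 0 and tr(H) < 0, so H is negative definite everywhere: concave.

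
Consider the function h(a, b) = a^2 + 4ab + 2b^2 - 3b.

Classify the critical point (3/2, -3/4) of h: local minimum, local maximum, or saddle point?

The Hessian of h is constant: H = [[2, 4], [4, 4]].
det(H) = 2·4 − 4² = -8.
Since det(H) < 0, H is indefinite and the critical point is a saddle point.

saddle point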